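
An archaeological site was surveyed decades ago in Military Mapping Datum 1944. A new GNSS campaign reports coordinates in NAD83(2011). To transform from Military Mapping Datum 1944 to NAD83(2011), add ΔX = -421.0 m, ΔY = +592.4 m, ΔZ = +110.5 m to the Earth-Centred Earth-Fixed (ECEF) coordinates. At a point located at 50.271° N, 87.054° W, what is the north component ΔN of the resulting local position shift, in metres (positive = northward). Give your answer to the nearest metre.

At φ = 50.271°, λ = -87.054°: sin φ = 0.769076, cos φ = 0.639157, sin λ = -0.998678, cos λ = 0.051395.
ΔN = −sin φ cos λ·ΔX − sin φ sin λ·ΔY + cos φ·ΔZ = −(0.769076)(0.051395)(-421.0) − (0.769076)(-0.998678)(592.4) + (0.639157)(110.5) = 542.27 m.

ΔN = 542 m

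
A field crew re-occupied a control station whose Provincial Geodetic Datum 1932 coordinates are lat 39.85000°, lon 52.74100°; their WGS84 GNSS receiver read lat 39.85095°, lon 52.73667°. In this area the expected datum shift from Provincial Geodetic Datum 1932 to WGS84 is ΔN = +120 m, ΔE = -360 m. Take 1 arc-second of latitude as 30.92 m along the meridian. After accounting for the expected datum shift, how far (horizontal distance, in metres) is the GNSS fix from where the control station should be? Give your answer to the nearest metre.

17 m

Observed coordinate differences: Δφ = +0.00095°, Δλ = -0.00433°.
Converting to metres (1° lat = 111312 m, cos φ = 0.767725): observed ΔN = 105.7 m, observed ΔE = -370.0 m.
Subtracting the expected shift leaves a residual of 105.7 − (120) = -14.3 m north and -370.0 − (-360) = -10.0 m east.
Residual distance = √((-14.3)² + (-10.0)²) = 17.4 m.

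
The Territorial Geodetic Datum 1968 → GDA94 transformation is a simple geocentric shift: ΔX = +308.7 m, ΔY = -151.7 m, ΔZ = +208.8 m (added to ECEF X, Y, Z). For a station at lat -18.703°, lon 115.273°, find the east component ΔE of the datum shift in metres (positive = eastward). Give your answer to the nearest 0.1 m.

ΔE = -214.4 m

The local east axis at (φ, λ) is (−sin λ, cos λ, 0), so ΔE = −sin(115.273°)·308.7 + cos(115.273°)·(-151.7) = -214.39 m.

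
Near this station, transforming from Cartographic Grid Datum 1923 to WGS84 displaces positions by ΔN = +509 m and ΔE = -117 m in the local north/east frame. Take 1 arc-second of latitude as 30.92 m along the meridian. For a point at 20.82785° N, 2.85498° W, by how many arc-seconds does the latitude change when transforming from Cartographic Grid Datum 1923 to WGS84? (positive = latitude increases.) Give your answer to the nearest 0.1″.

Δφ = 16.5″

1″ of latitude = 30.92 m, so Δφ = 509.0 / 30.92 = 16.462″.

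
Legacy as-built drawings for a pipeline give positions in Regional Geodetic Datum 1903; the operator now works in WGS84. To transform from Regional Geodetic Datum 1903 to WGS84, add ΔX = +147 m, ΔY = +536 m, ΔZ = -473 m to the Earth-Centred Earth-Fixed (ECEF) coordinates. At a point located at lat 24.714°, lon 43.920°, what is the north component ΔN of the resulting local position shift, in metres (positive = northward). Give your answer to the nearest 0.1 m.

ΔN = -629.4 m

The local north axis is (−sin φ cos λ, −sin φ sin λ, cos φ), giving ΔN = -44.270 − 155.445 − 429.676 = -629.39 m.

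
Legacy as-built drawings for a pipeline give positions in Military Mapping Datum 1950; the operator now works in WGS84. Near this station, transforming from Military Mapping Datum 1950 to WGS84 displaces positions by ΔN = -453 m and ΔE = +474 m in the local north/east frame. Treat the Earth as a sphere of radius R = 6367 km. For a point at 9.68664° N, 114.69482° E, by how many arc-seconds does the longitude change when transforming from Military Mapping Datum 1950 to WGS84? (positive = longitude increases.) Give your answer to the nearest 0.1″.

Δλ = 15.6″

At latitude 9.68664°, cos φ = 0.985743.
One radian of longitude at latitude φ spans R cos φ, so Δλ = ΔE / (R cos φ) = 474.0 / (6367000 × 0.985743) = 7.5523e-05 rad = 15.578″.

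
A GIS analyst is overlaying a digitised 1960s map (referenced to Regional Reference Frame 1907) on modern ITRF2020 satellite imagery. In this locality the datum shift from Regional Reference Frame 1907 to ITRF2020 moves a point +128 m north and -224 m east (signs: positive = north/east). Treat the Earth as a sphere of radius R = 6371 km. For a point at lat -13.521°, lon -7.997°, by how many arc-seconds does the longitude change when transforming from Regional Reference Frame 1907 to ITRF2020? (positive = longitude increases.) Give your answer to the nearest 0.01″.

At latitude -13.521°, cos φ = 0.972284.
One radian of longitude at latitude φ spans R cos φ, so Δλ = ΔE / (R cos φ) = -224.0 / (6371000 × 0.972284) = -3.6162e-05 rad = -7.459″.

Δλ = -7.46″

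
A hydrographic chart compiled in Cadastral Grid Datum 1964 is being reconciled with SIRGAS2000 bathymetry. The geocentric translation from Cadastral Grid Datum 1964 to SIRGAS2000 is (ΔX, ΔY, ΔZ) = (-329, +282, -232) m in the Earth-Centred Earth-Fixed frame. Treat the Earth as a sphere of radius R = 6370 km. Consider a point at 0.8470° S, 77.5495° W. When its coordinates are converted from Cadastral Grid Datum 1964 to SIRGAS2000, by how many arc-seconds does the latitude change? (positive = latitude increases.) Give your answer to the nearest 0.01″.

sin φ = -0.014782, cos φ = 0.999891, sin λ = -0.976483, cos λ = 0.215596.
North component: ΔN = −sin φ cos λ·ΔX − sin φ sin λ·ΔY + cos φ·ΔZ = −(-0.014782)(0.215596)(-329) − (-0.014782)(-0.976483)(282) + (0.999891)(-232) = -237.09 m.
1° of latitude spans πR/180 = 111177 m, so Δφ = -237.09 / 111177 × 3600 = -7.677″.

Δφ = -7.68″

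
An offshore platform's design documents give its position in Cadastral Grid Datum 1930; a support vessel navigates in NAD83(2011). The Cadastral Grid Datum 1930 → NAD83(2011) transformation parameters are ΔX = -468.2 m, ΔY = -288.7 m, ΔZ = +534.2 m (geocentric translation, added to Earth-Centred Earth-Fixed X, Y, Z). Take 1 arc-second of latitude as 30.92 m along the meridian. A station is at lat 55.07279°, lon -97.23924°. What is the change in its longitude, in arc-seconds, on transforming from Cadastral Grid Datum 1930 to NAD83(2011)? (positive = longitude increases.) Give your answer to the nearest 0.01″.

sin φ = 0.819880, cos φ = 0.572535, sin λ = -0.992029, cos λ = -0.126013.
East component: ΔE = −sin λ·ΔX + cos λ·ΔY = −(-0.992029)(-468.2) + (-0.126013)(-288.7) = -428.09 m.
1° of latitude spans 3600 × 30.92 = 111312 m; at latitude φ, 1° of longitude spans that × cos φ = 63730.0 m, so Δλ = -428.09 / 63730.0 × 3600 = -24.182″.

Δλ = -24.18″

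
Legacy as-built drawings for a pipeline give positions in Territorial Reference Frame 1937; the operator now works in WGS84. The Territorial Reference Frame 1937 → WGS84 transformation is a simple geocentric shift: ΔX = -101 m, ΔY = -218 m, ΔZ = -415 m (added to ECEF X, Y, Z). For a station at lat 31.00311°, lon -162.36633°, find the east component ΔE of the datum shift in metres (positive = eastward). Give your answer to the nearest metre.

At φ = 31.00311°, λ = -162.36633°: sin φ = 0.515085, cos φ = 0.857139, sin λ = -0.302930, cos λ = -0.953013.
ΔE = −sin λ·ΔX + cos λ·ΔY = −(-0.302930)·(-101) + (-0.953013)·(-218) = 177.16 m.

ΔE = 177 m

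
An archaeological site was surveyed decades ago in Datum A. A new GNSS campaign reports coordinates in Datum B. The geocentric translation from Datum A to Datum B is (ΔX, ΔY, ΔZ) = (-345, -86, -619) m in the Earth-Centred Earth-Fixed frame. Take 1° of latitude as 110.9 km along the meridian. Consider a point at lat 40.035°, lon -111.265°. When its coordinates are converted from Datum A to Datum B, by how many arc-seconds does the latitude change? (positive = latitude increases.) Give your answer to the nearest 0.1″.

Δφ = -19.7″

sin φ = 0.643255, cos φ = 0.765652, sin λ = -0.931913, cos λ = -0.362682.
North component: ΔN = −sin φ cos λ·ΔX − sin φ sin λ·ΔY + cos φ·ΔZ = −(0.643255)(-0.362682)(-345) − (0.643255)(-0.931913)(-86) + (0.765652)(-619) = -605.98 m.
1° of latitude spans 110900 m, so Δφ = -605.98 / 110900 × 3600 = -19.671″.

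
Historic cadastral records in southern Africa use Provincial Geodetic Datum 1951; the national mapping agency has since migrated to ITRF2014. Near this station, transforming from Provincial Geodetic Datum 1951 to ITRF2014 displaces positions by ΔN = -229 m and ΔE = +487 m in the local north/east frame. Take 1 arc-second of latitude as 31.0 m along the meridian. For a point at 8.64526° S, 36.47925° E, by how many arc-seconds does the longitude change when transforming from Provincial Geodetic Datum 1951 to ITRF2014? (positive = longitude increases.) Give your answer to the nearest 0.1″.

At latitude -8.64526°, cos φ = 0.988638.
1″ of longitude at this latitude = 31.00 × cos φ = 30.6478 m, so Δλ = 487.0 / 30.6478 = 15.890″.

Δλ = 15.9″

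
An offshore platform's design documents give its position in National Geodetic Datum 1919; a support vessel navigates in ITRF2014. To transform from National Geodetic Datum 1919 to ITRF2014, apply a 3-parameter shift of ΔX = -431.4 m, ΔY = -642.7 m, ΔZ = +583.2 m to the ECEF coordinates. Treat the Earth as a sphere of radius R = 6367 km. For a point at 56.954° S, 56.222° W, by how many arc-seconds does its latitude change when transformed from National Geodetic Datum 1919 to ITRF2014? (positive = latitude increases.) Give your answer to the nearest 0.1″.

Δφ = 18.3″

sin φ = -0.838233, cos φ = 0.545312, sin λ = -0.831198, cos λ = 0.555976.
North component: ΔN = −sin φ cos λ·ΔX − sin φ sin λ·ΔY + cos φ·ΔZ = −(-0.838233)(0.555976)(-431.4) − (-0.838233)(-0.831198)(-642.7) + (0.545312)(583.2) = 564.77 m.
1° of latitude spans πR/180 = 111125 m, so Δφ = 564.77 / 111125 × 3600 = 18.296″.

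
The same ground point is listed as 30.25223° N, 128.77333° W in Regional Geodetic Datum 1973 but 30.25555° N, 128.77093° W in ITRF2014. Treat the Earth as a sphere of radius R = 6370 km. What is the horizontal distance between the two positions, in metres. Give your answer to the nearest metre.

435 m

Δφ = 30.25555° − 30.25223° = +0.00332°; Δλ = -128.77093° − -128.77333° = +0.00240°.
1° along a meridian = πR/180 = 111177 m.
ΔN = Δφ × 111177 = 369.1 m; ΔE = Δλ × 111177 × cos(30.25223°) = +0.00240 × 111177 × 0.863816 = 230.5 m.
Distance = √(ΔE² + ΔN²) = √(230.5² + 369.1²) = 435.2 m.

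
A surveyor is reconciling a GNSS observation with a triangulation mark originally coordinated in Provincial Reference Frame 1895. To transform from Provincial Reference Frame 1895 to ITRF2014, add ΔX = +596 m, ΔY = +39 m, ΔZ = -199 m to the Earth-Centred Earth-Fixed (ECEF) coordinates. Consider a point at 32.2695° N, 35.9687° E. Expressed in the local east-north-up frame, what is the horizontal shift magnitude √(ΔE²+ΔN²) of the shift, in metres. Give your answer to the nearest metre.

542 m

The local east axis at (φ, λ) is (−sin λ, cos λ, 0), so ΔE = −sin(35.9687°)·596 + cos(35.9687°)·39 = -318.49 m.
The local north axis is (−sin φ cos λ, −sin φ sin λ, cos φ), giving ΔN = -257.536 − 12.230 − 168.264 = -438.03 m.
Horizontal magnitude = √(ΔE² + ΔN²) = √((-318.49)² + (-438.03)²) = 541.58 m.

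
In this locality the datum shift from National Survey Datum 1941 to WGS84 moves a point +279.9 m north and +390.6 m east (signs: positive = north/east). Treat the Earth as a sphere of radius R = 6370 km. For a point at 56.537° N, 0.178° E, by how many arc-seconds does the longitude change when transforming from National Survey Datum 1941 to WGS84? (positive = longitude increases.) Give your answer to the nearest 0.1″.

Δλ = 22.9″

At latitude 56.537°, cos φ = 0.551398.
One radian of longitude at latitude φ spans R cos φ, so Δλ = ΔE / (R cos φ) = 390.6 / (6370000 × 0.551398) = 1.1121e-04 rad = 22.938″.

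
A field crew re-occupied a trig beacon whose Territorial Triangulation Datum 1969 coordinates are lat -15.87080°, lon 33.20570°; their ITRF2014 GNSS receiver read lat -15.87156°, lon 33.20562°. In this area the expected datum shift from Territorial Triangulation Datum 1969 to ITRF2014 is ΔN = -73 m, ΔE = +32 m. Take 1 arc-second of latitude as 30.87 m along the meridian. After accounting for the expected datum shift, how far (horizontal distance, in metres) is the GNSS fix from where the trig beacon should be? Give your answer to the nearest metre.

42 m

Observed coordinate differences: Δφ = -0.00076°, Δλ = -0.00008°.
Converting to metres (1° lat = 111132 m, cos φ = 0.961881): observed ΔN = -84.5 m, observed ΔE = -8.6 m.
Subtracting the expected shift leaves a residual of -84.5 − (-73) = -11.5 m north and -8.6 − (32) = -40.6 m east.
Residual distance = √((-11.5)² + (-40.6)²) = 42.1 m.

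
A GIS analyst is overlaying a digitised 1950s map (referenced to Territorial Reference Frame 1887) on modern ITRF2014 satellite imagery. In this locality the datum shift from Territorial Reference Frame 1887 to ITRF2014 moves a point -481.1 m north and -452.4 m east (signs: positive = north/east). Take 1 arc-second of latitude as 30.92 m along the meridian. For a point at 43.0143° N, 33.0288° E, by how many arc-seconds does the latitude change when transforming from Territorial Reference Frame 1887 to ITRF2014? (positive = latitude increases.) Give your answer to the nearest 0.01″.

1″ of latitude = 30.92 m, so Δφ = -481.1 / 30.92 = -15.560″.

Δφ = -15.56″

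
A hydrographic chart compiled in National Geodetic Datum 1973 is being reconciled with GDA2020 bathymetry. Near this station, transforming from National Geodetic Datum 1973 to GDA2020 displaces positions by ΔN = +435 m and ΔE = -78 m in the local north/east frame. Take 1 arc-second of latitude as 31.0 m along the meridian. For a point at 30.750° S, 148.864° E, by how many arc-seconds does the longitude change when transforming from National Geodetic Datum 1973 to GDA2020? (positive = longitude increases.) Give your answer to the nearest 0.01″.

At latitude -30.750°, cos φ = 0.859406.
1″ of longitude at this latitude = 31.00 × cos φ = 26.6416 m, so Δλ = -78.0 / 26.6416 = -2.928″.

Δλ = -2.93″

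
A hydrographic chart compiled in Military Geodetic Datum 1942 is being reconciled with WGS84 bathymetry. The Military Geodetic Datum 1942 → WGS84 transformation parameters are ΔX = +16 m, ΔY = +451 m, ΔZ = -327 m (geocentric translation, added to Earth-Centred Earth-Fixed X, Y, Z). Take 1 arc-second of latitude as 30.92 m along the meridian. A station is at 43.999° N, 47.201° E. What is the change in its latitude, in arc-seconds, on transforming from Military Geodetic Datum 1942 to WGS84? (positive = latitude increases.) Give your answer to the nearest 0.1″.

sin φ = 0.694646, cos φ = 0.719352, sin λ = 0.733742, cos λ = 0.679428.
North component: ΔN = −sin φ cos λ·ΔX − sin φ sin λ·ΔY + cos φ·ΔZ = −(0.694646)(0.679428)(16) − (0.694646)(0.733742)(451) + (0.719352)(-327) = -472.65 m.
1° of latitude spans 3600 × 30.92 = 111312 m, so Δφ = -472.65 / 111312 × 3600 = -15.286″.

Δφ = -15.3″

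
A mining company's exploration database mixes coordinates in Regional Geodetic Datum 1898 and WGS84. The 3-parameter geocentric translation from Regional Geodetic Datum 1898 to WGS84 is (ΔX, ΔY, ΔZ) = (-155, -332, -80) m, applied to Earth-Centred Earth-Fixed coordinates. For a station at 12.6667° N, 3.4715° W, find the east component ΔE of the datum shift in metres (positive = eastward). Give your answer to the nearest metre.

The local east axis at (φ, λ) is (−sin λ, cos λ, 0), so ΔE = −sin(-3.4715°)·(-155) + cos(-3.4715°)·(-332) = -340.78 m.

ΔE = -341 m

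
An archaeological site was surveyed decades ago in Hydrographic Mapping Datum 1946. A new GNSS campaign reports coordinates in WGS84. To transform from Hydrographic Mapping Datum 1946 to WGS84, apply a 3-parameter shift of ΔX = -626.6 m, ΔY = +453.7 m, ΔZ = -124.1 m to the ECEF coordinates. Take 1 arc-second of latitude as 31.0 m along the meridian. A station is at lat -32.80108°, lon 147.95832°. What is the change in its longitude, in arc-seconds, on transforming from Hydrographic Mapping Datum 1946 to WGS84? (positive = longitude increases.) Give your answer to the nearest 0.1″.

sin φ = -0.541724, cos φ = 0.840556, sin λ = 0.530536, cos λ = -0.847662.
East component: ΔE = −sin λ·ΔX + cos λ·ΔY = −(0.530536)(-626.6) + (-0.847662)(453.7) = -52.15 m.
1° of latitude spans 3600 × 31.00 = 111600 m; at latitude φ, 1° of longitude spans that × cos φ = 93806.1 m, so Δλ = -52.15 / 93806.1 × 3600 = -2.001″.

Δλ = -2.0″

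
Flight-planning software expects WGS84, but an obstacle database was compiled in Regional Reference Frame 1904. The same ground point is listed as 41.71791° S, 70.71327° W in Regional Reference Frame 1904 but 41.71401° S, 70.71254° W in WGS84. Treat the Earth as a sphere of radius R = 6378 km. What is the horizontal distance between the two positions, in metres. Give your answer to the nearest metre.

438 m

Δφ = -41.71401° − -41.71791° = +0.00390°; Δλ = -70.71254° − -70.71327° = +0.00073°.
1° along a meridian = πR/180 = 111317 m.
ΔN = Δφ × 111317 = 434.1 m; ΔE = Δλ × 111317 × cos(-41.71791°) = +0.00073 × 111317 × 0.746430 = 60.7 m.
Distance = √(ΔE² + ΔN²) = √(60.7² + 434.1²) = 438.4 m.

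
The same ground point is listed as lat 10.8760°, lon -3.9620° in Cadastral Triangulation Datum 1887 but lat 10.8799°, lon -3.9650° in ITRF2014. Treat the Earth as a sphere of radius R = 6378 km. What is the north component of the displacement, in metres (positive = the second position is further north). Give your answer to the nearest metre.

ΔN = 434 m

Δφ = 10.8799° − 10.8760° = +0.0039°; Δλ = -3.9650° − -3.9620° = -0.0030°.
1° along a meridian = πR/180 = 111317 m.
ΔN = Δφ × 111317 = 434.1 m; ΔE = Δλ × 111317 × cos(10.8760°) = -0.0030 × 111317 × 0.982038 = -328.0 m.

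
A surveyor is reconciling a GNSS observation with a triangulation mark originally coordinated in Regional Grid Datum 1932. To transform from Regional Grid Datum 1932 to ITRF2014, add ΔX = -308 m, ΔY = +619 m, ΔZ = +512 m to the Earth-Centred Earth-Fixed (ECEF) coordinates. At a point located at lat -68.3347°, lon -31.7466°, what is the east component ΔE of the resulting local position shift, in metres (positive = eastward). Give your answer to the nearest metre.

ΔE = 364 m

The local east axis at (φ, λ) is (−sin λ, cos λ, 0), so ΔE = −sin(-31.7466°)·(-308) + cos(-31.7466°)·619 = 364.33 m.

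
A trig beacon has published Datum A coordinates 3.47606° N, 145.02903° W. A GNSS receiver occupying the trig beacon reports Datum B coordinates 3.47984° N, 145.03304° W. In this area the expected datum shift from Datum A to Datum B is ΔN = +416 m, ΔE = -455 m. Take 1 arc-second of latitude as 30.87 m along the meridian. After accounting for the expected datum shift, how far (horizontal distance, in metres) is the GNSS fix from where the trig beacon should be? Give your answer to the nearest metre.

Observed coordinate differences: Δφ = +0.00378°, Δλ = -0.00401°.
Converting to metres (1° lat = 111132 m, cos φ = 0.998160): observed ΔN = 420.1 m, observed ΔE = -444.8 m.
Subtracting the expected shift leaves a residual of 420.1 − (416) = 4.1 m north and -444.8 − (-455) = 10.2 m east.
Residual distance = √(4.1² + 10.2²) = 11.0 m.

11 m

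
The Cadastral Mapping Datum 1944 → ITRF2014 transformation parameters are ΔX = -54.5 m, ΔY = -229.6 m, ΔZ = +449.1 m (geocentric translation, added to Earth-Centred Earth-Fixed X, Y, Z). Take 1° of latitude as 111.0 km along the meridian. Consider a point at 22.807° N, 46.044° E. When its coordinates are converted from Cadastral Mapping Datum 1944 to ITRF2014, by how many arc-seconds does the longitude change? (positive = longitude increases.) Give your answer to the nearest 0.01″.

Δλ = -4.23″

sin φ = 0.387628, cos φ = 0.921816, sin λ = 0.719873, cos λ = 0.694106.
East component: ΔE = −sin λ·ΔX + cos λ·ΔY = −(0.719873)(-54.5) + (0.694106)(-229.6) = -120.13 m.
1° of latitude spans 111000 m; at latitude φ, 1° of longitude spans that × cos φ = 102321.6 m, so Δλ = -120.13 / 102321.6 × 3600 = -4.227″.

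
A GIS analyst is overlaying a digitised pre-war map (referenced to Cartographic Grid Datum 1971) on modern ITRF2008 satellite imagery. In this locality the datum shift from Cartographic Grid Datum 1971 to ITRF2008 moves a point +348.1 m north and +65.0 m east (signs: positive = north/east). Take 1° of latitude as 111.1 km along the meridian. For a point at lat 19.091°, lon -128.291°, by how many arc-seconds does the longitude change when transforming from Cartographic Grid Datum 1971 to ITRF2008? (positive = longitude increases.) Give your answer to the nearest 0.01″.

At latitude 19.091°, cos φ = 0.945000.
1° of longitude at this latitude = 111.1 × cos φ = 104.99 km, so Δλ = 65.0 / 104989.5 = 0.0006191° = 2.229″.

Δλ = 2.23″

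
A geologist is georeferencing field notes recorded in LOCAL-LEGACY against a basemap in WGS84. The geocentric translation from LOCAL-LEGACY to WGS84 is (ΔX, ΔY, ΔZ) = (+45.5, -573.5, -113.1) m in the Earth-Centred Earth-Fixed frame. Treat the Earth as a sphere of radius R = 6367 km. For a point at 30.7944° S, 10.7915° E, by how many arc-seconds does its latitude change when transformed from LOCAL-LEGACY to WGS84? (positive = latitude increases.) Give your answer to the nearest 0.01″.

sin φ = -0.511959, cos φ = 0.859010, sin λ = 0.187236, cos λ = 0.982315.
North component: ΔN = −sin φ cos λ·ΔX − sin φ sin λ·ΔY + cos φ·ΔZ = −(-0.511959)(0.982315)(45.5) − (-0.511959)(0.187236)(-573.5) + (0.859010)(-113.1) = -129.25 m.
1° of latitude spans πR/180 = 111125 m, so Δφ = -129.25 / 111125 × 3600 = -4.187″.

Δφ = -4.19″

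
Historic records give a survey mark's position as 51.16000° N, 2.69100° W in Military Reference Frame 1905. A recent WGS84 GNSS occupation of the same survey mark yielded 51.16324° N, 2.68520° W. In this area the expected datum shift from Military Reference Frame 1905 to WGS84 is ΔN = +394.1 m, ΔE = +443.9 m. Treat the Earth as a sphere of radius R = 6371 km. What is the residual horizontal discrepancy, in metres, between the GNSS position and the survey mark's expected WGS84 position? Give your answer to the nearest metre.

Observed coordinate differences: Δφ = +0.00324°, Δλ = +0.00580°.
Converting to metres (1° lat = 111195 m, cos φ = 0.627148): observed ΔN = 360.3 m, observed ΔE = 404.5 m.
Subtracting the expected shift leaves a residual of 360.3 − (394.1) = -33.8 m north and 404.5 − (443.9) = -39.4 m east.
Residual distance = √((-33.8)² + (-39.4)²) = 52.0 m.

52 m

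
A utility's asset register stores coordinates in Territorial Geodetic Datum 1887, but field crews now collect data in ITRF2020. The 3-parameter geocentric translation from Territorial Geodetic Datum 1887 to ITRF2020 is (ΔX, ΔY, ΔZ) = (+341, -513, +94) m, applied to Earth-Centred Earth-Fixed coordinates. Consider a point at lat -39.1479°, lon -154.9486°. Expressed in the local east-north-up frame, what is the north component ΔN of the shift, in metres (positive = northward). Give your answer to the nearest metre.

At φ = -39.1479°, λ = -154.9486°: sin φ = -0.631324, cos φ = 0.775519, sin λ = -0.423431, cos λ = -0.905928.
ΔN = −sin φ cos λ·ΔX − sin φ sin λ·ΔY + cos φ·ΔZ = −(-0.631324)(-0.905928)(341) − (-0.631324)(-0.423431)(-513) + (0.775519)(94) = 15.01 m.

ΔN = 15 m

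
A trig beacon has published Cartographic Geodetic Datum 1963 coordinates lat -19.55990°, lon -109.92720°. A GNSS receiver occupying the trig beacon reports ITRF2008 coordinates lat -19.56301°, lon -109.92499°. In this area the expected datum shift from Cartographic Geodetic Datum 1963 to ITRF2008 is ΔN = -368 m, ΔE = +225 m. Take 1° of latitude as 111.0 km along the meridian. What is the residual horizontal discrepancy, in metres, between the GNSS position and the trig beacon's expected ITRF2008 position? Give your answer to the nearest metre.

Observed coordinate differences: Δφ = -0.00311°, Δλ = +0.00221°.
Converting to metres (1° lat = 111000 m, cos φ = 0.942292): observed ΔN = -345.2 m, observed ΔE = 231.2 m.
Subtracting the expected shift leaves a residual of -345.2 − (-368) = 22.8 m north and 231.2 − (225) = 6.2 m east.
Residual distance = √(22.8² + 6.2²) = 23.6 m.

24 m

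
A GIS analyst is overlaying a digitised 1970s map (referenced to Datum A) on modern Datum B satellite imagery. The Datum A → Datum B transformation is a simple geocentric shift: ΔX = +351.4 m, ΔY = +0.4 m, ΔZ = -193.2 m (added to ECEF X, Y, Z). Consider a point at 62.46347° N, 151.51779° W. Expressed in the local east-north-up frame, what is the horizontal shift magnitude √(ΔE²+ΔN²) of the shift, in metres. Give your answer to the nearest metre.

249 m

The local east axis at (φ, λ) is (−sin λ, cos λ, 0), so ΔE = −sin(-151.51779°)·351.4 + cos(-151.51779°)·0.4 = 167.23 m.
The local north axis is (−sin φ cos λ, −sin φ sin λ, cos φ), giving ΔN = 273.879 + 0.169 − 89.319 = 184.73 m.
Horizontal magnitude = √(ΔE² + ΔN²) = √(167.23² + 184.73²) = 249.18 m.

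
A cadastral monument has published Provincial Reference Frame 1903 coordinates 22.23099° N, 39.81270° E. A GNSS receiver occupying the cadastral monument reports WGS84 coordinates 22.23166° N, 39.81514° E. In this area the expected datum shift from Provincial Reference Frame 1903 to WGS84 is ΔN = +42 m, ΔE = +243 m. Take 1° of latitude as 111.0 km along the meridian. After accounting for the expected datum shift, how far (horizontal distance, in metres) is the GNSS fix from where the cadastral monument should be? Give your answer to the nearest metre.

33 m

Observed coordinate differences: Δφ = +0.00067°, Δλ = +0.00244°.
Converting to metres (1° lat = 111000 m, cos φ = 0.925666): observed ΔN = 74.4 m, observed ΔE = 250.7 m.
Subtracting the expected shift leaves a residual of 74.4 − (42) = 32.4 m north and 250.7 − (243) = 7.7 m east.
Residual distance = √(32.4² + 7.7²) = 33.3 m.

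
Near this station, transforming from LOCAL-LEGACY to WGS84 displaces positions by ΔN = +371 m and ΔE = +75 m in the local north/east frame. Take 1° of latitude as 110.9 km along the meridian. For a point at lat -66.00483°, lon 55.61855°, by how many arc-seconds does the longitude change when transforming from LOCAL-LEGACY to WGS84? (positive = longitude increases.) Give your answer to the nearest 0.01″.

Δλ = 5.99″

At latitude -66.00483°, cos φ = 0.406660.
1° of longitude at this latitude = 110.9 × cos φ = 45.10 km, so Δλ = 75.0 / 45098.6 = 0.0016630° = 5.987″.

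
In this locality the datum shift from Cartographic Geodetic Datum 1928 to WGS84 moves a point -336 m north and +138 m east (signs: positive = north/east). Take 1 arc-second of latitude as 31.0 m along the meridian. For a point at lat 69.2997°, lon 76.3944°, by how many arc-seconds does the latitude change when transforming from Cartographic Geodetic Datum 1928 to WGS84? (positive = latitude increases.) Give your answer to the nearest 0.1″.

1″ of latitude = 31.00 m, so Δφ = -336.0 / 31.00 = -10.839″.

Δφ = -10.8″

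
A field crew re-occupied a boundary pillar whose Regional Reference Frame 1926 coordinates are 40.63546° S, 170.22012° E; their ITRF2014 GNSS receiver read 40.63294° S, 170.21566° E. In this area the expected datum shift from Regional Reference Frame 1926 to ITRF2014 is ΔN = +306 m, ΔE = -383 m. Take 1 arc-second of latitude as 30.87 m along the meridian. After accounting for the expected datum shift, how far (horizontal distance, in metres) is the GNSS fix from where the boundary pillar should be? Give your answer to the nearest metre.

27 m

Observed coordinate differences: Δφ = +0.00252°, Δλ = -0.00446°.
Converting to metres (1° lat = 111132 m, cos φ = 0.758868): observed ΔN = 280.1 m, observed ΔE = -376.1 m.
Subtracting the expected shift leaves a residual of 280.1 − (306) = -25.9 m north and -376.1 − (-383) = 6.9 m east.
Residual distance = √((-25.9)² + 6.9²) = 26.8 m.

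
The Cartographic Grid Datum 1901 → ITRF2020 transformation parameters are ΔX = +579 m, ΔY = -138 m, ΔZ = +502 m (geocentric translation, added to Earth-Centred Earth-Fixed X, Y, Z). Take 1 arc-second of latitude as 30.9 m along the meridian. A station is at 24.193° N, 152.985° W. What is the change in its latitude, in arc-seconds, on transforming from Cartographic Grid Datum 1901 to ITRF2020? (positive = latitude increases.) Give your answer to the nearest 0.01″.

Δφ = 20.83″

sin φ = 0.409812, cos φ = 0.912170, sin λ = -0.454224, cos λ = -0.890888.
North component: ΔN = −sin φ cos λ·ΔX − sin φ sin λ·ΔY + cos φ·ΔZ = −(0.409812)(-0.890888)(579) − (0.409812)(-0.454224)(-138) + (0.912170)(502) = 643.61 m.
1° of latitude spans 3600 × 30.90 = 111240 m, so Δφ = 643.61 / 111240 × 3600 = 20.829″.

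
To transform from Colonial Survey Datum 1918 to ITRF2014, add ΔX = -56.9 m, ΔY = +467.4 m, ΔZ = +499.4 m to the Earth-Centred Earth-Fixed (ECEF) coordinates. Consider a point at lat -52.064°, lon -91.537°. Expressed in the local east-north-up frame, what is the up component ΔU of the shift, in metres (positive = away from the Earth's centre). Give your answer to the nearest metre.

ΔU = -680 m

At φ = -52.064°, λ = -91.537°: sin φ = -0.788698, cos φ = 0.614781, sin λ = -0.999640, cos λ = -0.026822.
ΔU = cos φ cos λ·ΔX + cos φ sin λ·ΔY + sin φ·ΔZ = (0.614781)(-0.026822)(-56.9) + (0.614781)(-0.999640)(467.4) + (-0.788698)(499.4) = -680.18 m.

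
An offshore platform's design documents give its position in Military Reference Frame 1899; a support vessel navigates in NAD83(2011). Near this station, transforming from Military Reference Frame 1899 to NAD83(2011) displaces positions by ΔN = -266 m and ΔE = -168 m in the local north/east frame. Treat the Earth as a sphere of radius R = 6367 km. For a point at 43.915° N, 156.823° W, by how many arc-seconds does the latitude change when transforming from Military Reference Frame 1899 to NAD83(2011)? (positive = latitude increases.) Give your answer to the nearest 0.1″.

On a sphere of radius R, 1 rad of latitude = R, so Δφ = ΔN / R = -266.0 / 6367000 = -4.1778e-05 rad = -8.617″.

Δφ = -8.6″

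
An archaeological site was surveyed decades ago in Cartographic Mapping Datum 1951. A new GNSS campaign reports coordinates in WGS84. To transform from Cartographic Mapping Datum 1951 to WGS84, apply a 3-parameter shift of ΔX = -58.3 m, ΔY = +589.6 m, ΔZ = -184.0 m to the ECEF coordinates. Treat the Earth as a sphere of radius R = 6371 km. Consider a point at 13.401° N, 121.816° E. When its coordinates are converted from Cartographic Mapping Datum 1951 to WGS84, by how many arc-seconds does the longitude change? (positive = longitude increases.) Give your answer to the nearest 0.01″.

sin φ = 0.231765, cos φ = 0.972772, sin λ = 0.849746, cos λ = -0.527193.
East component: ΔE = −sin λ·ΔX + cos λ·ΔY = −(0.849746)(-58.3) + (-0.527193)(589.6) = -261.29 m.
1° of latitude spans πR/180 = 111195 m; at latitude φ, 1° of longitude spans that × cos φ = 108167.3 m, so Δλ = -261.29 / 108167.3 × 3600 = -8.696″.

Δλ = -8.70″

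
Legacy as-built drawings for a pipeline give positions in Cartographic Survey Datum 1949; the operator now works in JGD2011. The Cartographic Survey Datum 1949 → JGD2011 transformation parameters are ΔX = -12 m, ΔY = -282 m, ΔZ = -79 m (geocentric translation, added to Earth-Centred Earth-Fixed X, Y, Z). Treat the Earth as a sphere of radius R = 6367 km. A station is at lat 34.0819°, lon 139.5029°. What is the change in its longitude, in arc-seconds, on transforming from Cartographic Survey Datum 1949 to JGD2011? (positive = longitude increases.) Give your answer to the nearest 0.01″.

Δλ = 8.69″

sin φ = 0.560377, cos φ = 0.828237, sin λ = 0.649410, cos λ = -0.760439.
East component: ΔE = −sin λ·ΔX + cos λ·ΔY = −(0.649410)(-12) + (-0.760439)(-282) = 222.24 m.
1° of latitude spans πR/180 = 111125 m; at latitude φ, 1° of longitude spans that × cos φ = 92038.0 m, so Δλ = 222.24 / 92038.0 × 3600 = 8.693″.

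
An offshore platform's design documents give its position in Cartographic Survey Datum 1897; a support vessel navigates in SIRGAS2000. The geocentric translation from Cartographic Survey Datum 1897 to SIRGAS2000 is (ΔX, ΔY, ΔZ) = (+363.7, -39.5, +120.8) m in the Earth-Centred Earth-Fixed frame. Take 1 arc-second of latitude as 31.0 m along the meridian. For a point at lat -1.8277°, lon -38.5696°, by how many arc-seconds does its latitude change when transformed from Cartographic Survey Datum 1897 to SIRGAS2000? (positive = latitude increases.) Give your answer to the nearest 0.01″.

sin φ = -0.031894, cos φ = 0.999491, sin λ = -0.623465, cos λ = 0.781851.
North component: ΔN = −sin φ cos λ·ΔX − sin φ sin λ·ΔY + cos φ·ΔZ = −(-0.031894)(0.781851)(363.7) − (-0.031894)(-0.623465)(-39.5) + (0.999491)(120.8) = 130.59 m.
1° of latitude spans 3600 × 31.00 = 111600 m, so Δφ = 130.59 / 111600 × 3600 = 4.213″.

Δφ = 4.21″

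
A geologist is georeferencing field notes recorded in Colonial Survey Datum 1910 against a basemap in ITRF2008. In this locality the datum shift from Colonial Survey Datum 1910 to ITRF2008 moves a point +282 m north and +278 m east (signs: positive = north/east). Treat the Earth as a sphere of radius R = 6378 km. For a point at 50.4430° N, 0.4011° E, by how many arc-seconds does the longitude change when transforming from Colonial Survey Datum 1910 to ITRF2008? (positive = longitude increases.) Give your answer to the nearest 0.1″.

At latitude 50.4430°, cos φ = 0.636846.
One radian of longitude at latitude φ spans R cos φ, so Δλ = ΔE / (R cos φ) = 278.0 / (6378000 × 0.636846) = 6.8443e-05 rad = 14.117″.

Δλ = 14.1″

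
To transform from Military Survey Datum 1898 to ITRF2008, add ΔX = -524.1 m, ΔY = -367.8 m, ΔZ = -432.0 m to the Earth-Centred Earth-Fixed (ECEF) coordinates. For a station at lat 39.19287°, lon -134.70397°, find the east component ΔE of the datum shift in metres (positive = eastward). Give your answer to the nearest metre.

The local east axis at (φ, λ) is (−sin λ, cos λ, 0), so ΔE = −sin(-134.70397°)·(-524.1) + cos(-134.70397°)·(-367.8) = -113.78 m.

ΔE = -114 m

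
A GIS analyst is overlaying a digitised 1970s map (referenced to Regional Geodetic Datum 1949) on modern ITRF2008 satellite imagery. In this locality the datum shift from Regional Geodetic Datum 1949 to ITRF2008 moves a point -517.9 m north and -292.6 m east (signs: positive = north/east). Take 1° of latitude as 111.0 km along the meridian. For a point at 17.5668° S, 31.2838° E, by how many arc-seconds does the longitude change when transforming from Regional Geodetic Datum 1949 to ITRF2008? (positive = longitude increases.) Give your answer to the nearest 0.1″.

At latitude -17.5668°, cos φ = 0.953366.
1° of longitude at this latitude = 111.0 × cos φ = 105.82 km, so Δλ = -292.6 / 105823.6 = -0.0027650° = -9.954″.

Δλ = -10.0″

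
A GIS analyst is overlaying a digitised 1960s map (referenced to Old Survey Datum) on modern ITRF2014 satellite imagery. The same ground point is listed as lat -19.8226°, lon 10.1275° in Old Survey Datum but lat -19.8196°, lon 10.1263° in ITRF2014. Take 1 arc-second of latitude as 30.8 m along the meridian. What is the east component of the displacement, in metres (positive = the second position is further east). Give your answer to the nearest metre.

Δφ = -19.8196° − -19.8226° = +0.0030°; Δλ = 10.1263° − 10.1275° = -0.0012°.
1° of latitude = 3600 × 30.80 = 110880 m.
ΔN = Δφ × 110880 = 332.6 m; ΔE = Δλ × 110880 × cos(-19.8226°) = -0.0012 × 110880 × 0.940747 = -125.2 m.

ΔE = -125 m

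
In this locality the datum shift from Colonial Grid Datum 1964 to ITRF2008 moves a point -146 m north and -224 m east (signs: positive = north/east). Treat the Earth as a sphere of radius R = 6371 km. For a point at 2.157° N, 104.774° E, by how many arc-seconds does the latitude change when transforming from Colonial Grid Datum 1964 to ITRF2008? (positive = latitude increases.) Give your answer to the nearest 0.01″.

Δφ = -4.73″

On a sphere of radius R, 1 rad of latitude = R, so Δφ = ΔN / R = -146.0 / 6371000 = -2.2916e-05 rad = -4.727″.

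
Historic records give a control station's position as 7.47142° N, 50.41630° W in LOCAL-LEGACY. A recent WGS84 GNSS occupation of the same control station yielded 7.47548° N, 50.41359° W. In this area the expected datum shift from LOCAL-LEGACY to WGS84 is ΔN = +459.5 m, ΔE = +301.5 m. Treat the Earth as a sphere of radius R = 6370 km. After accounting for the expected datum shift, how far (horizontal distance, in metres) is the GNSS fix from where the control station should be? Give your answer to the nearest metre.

9 m

Observed coordinate differences: Δφ = +0.00406°, Δλ = +0.00271°.
Converting to metres (1° lat = 111177 m, cos φ = 0.991510): observed ΔN = 451.4 m, observed ΔE = 298.7 m.
Subtracting the expected shift leaves a residual of 451.4 − (459.5) = -8.1 m north and 298.7 − (301.5) = -2.8 m east.
Residual distance = √((-8.1)² + (-2.8)²) = 8.6 m.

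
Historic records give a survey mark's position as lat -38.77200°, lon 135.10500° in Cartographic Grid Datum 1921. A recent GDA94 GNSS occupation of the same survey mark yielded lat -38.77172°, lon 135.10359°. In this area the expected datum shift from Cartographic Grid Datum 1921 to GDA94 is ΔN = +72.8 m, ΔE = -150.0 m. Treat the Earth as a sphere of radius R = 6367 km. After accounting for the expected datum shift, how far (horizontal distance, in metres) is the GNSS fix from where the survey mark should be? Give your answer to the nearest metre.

50 m

Observed coordinate differences: Δφ = +0.00028°, Δλ = -0.00141°.
Converting to metres (1° lat = 111125 m, cos φ = 0.779644): observed ΔN = 31.1 m, observed ΔE = -122.2 m.
Subtracting the expected shift leaves a residual of 31.1 − (72.8) = -41.7 m north and -122.2 − (-150.0) = 27.8 m east.
Residual distance = √((-41.7)² + 27.8²) = 50.1 m.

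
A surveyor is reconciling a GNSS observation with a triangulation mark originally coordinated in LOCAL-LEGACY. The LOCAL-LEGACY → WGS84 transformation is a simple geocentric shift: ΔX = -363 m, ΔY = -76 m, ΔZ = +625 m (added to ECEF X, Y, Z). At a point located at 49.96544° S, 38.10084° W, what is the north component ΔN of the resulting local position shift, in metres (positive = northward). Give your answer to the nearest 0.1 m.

At φ = -49.96544°, λ = -38.10084°: sin φ = -0.765657, cos φ = 0.643250, sin λ = -0.617047, cos λ = 0.786926.
ΔN = −sin φ cos λ·ΔX − sin φ sin λ·ΔY + cos φ·ΔZ = −(-0.765657)(0.786926)(-363) − (-0.765657)(-0.617047)(-76) + (0.643250)(625) = 219.22 m.

ΔN = 219.2 m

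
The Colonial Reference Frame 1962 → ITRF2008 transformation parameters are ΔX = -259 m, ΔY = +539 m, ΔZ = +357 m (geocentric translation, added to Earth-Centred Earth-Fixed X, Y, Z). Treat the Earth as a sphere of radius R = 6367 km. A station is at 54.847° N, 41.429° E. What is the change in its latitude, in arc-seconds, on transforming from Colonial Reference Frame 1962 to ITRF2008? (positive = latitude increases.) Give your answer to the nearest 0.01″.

Δφ = 2.36″

sin φ = 0.817617, cos φ = 0.575762, sin λ = 0.661691, cos λ = 0.749776.
North component: ΔN = −sin φ cos λ·ΔX − sin φ sin λ·ΔY + cos φ·ΔZ = −(0.817617)(0.749776)(-259) − (0.817617)(0.661691)(539) + (0.575762)(357) = 72.72 m.
1° of latitude spans πR/180 = 111125 m, so Δφ = 72.72 / 111125 × 3600 = 2.356″.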